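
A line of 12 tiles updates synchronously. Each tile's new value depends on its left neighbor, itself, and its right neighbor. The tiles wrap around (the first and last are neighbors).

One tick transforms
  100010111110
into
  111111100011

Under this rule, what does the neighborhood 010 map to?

At position 0 the neighborhood is 010; the next row has 1 there.

1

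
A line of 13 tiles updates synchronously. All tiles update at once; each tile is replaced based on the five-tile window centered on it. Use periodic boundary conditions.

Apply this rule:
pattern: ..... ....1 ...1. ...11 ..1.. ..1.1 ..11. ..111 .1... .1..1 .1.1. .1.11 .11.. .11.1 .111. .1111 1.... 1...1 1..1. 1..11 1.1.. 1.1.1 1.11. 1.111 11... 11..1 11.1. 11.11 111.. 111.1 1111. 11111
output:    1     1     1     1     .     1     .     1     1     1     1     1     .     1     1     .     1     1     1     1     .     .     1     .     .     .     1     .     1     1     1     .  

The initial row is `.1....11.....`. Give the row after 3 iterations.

iteration 1: 1.1111...1111
iteration 2: 1...11.111..1
iteration 3: ..11.1..11.1.

..11.1..11.1.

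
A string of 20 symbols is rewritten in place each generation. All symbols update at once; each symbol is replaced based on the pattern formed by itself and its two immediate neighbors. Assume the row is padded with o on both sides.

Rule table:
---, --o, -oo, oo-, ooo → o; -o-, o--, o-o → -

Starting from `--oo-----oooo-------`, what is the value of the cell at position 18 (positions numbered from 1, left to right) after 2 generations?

o

-ooo-oooooooo-oooooo
-ooo-oooooooo-oooooo
position 18 holds o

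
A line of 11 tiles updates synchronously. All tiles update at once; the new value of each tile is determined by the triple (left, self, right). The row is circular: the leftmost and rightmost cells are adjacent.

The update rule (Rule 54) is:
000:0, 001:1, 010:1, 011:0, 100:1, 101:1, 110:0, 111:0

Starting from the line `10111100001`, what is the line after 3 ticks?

00011000000

01000010010
11100111111
00011000000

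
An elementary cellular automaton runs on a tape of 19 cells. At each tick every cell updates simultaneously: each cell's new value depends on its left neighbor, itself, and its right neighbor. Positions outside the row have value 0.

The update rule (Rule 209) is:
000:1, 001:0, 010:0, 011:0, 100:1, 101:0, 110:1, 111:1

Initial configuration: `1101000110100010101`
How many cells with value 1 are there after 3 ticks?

11

0100110010011000000
0010011001001111111
1001001100100111111
count of 1: 11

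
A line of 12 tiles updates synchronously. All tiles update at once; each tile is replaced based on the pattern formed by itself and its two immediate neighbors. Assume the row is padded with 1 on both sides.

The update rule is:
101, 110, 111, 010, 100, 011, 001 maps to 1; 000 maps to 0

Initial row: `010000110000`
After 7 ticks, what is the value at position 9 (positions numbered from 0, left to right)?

111001111001
111111111111
111111111111  (fixed point — unchanged through tick 7)
position 9 holds 1

1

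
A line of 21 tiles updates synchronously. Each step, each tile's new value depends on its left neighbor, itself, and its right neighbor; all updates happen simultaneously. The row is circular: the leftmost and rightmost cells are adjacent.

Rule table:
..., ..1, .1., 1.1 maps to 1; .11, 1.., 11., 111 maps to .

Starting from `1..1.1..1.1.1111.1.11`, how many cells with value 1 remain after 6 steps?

7

..1111.11111....111..
11....1......111....1
...1111.11111....111.
111....1......111....
....1111.11111....111
.111....1......111...
count of 1: 7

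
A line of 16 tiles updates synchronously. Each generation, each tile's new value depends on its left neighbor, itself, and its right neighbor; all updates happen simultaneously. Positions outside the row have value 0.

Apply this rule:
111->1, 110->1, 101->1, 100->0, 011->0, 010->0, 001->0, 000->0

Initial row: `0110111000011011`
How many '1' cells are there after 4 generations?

1

0011011000001101
0001101000000110
0000110000000010
0000010000000000
count of 1: 1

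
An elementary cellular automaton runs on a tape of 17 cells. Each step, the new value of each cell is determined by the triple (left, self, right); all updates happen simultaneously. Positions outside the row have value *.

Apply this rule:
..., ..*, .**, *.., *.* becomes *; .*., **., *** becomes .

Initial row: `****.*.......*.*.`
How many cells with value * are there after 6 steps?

step 1: ....*.*******.*.*
step 2: ****.**......*.**
step 3: ....**.******.**.
step 4: *****.**.....**.*
step 5: .....**.******.**
step 6: ******.**.....**.
count of *: 10

10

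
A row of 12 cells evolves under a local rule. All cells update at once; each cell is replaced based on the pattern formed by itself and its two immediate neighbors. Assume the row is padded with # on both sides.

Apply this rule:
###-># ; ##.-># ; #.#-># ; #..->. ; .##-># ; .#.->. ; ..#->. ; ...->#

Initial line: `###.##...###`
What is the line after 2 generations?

#######.####

######.#.###
#######.####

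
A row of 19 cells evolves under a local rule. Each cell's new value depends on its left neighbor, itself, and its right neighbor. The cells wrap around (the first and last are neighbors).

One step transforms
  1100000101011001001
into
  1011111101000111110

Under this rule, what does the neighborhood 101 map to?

0

At position 8 the neighborhood is 101; the next row has 0 there.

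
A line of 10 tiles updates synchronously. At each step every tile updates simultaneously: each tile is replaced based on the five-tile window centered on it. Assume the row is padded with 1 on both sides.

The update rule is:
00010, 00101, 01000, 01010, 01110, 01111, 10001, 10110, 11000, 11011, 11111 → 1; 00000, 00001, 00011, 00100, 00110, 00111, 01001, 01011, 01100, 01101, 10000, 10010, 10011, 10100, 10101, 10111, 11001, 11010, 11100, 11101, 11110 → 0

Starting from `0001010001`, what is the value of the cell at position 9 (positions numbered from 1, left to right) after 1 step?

step 1: 1111101100
position 9 holds 0

0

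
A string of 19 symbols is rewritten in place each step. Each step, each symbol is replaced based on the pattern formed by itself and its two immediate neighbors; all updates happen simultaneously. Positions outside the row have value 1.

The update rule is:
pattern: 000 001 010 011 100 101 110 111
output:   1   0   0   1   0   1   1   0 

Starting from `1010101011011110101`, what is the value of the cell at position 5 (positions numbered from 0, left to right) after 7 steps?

step 1: 1101010111110011011
step 2: 0110101100010011110
step 3: 1111011101000010011
step 4: 0001110110011000010
step 5: 0101011110011011001
step 6: 1010110010011111001
step 7: 1101110000010001001
position 5 holds 1

1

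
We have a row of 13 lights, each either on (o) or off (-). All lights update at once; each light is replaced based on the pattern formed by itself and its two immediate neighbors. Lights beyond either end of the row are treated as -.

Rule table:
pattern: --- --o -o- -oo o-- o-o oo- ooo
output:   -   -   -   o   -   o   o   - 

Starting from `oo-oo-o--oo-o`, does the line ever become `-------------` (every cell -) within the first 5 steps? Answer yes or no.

oooooo---ooo-
o----o---o-o-
----------o--
-------------
all cells are - at step 4

yes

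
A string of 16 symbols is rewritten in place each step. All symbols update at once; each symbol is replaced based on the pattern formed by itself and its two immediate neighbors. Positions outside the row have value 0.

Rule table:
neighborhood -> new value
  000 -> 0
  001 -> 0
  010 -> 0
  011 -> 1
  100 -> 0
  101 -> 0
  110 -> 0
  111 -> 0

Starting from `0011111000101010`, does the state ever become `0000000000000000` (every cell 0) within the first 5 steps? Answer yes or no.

yes

0010000000000000
0000000000000000
all cells are 0 at step 2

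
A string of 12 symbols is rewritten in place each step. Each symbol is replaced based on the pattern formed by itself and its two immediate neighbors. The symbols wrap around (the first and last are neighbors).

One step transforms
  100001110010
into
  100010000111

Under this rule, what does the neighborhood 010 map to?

1

At position 0 the neighborhood is 010; the next row has 1 there.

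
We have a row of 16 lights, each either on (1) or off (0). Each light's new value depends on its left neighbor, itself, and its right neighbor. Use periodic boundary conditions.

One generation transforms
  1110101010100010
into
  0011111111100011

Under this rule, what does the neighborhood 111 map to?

At position 1 the neighborhood is 111; the next row has 0 there.

0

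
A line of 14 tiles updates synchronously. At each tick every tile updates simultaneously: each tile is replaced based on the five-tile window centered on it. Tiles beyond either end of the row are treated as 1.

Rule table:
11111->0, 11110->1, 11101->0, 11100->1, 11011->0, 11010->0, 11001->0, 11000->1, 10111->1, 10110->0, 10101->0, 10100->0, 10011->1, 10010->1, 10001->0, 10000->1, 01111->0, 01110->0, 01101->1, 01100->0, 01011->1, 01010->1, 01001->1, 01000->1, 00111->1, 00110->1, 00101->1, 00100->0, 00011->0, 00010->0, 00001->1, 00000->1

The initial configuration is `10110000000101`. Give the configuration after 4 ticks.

00100010011010

00001111110111
11101000100100
01000100011011
00100010011010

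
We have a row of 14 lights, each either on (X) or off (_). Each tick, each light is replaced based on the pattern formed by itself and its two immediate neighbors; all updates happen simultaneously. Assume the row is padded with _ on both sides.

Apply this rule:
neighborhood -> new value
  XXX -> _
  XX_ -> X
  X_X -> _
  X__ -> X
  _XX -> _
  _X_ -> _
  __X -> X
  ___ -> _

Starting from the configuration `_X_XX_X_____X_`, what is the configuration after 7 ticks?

tick 1: X___X__X___X_X
tick 2: _X_X_XX_X_X___
tick 3: X_____X____X__
tick 4: _X___X_X__X_X_
tick 5: X_X_X___XX___X
tick 6: _____X_X_XX_X_
tick 7: ____X_____X__X

____X_____X__X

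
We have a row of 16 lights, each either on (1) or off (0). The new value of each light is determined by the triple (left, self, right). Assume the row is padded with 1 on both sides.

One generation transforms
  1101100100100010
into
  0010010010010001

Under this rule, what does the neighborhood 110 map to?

0

At position 1 the neighborhood is 110; the next row has 0 there.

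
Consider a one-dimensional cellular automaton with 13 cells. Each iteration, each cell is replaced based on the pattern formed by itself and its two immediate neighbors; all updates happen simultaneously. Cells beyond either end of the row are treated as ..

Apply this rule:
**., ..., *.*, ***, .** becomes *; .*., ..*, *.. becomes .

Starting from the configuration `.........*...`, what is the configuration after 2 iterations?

iteration 1: ********...**
iteration 2: ********.*.**

********.*.**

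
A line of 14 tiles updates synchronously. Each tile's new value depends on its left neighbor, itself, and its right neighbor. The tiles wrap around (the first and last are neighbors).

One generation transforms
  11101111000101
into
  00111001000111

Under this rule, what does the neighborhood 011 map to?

1

At position 4 the neighborhood is 011; the next row has 1 there.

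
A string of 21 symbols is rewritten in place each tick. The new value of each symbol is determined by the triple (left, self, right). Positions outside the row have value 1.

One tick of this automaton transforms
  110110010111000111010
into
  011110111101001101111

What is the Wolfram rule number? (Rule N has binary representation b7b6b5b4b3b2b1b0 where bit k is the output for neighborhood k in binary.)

110

position 0: 111 → 0  (bit 7 = 0)
position 1: 110 → 1  (bit 6 = 1)
position 2: 101 → 1  (bit 5 = 1)
position 5: 100 → 0  (bit 4 = 0)
position 3: 011 → 1  (bit 3 = 1)
position 7: 010 → 1  (bit 2 = 1)
position 6: 001 → 1  (bit 1 = 1)
position 13: 000 → 0  (bit 0 = 0)
bits b7..b0 = 01101110 = 110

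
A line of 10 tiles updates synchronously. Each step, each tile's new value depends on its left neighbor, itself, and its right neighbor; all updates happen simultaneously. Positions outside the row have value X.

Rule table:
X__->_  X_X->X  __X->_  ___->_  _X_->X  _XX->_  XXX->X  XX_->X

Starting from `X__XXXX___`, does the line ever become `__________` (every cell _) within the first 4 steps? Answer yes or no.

step 1: X___XXX___
step 2: X____XX___
step 3: X_____X___
step 4: X_____X___
step 4 is X_____X___, still not uniform _

no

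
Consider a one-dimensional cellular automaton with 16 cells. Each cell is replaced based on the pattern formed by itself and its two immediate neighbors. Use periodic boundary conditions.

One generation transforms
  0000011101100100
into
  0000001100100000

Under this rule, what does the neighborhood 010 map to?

0

At position 13 the neighborhood is 010; the next row has 0 there.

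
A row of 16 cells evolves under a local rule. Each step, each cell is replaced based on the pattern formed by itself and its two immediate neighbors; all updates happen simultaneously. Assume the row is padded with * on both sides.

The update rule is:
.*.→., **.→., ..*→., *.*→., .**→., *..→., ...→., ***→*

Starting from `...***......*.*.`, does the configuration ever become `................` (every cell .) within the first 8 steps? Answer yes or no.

step 1: ....*...........
step 2: ................
all cells are . at step 2

yes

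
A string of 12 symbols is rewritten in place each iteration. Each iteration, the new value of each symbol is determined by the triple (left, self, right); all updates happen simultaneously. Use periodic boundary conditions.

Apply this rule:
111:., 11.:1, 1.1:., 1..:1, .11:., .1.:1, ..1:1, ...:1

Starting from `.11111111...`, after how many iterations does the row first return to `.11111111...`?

1.......1111
11111111....
.......11111
1111111....1
......11111.
111111....11
.....11111..
11111....111
....11111...
1111....1111
...11111....
111....11111
..11111.....
11....111111
.11111......
1....1111111
11111.......
....11111111
1111.......1
...11111111.
111.......11
..11111111..
11.......111
.11111111...

24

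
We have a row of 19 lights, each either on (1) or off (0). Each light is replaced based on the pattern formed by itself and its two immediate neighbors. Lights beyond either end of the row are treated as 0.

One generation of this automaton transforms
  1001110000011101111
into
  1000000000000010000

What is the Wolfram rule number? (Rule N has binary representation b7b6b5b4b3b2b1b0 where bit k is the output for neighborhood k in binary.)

position 4: 111 → 0  (bit 7 = 0)
position 5: 110 → 0  (bit 6 = 0)
position 14: 101 → 1  (bit 5 = 1)
position 1: 100 → 0  (bit 4 = 0)
position 3: 011 → 0  (bit 3 = 0)
position 0: 010 → 1  (bit 2 = 1)
position 2: 001 → 0  (bit 1 = 0)
position 7: 000 → 0  (bit 0 = 0)
bits b7..b0 = 00100100 = 36

36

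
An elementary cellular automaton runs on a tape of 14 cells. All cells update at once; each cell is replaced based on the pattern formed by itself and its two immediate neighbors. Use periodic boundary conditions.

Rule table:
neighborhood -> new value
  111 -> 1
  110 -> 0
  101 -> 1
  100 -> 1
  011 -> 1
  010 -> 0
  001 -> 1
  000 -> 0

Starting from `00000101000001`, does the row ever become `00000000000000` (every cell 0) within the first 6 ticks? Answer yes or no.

no

10001010100010
01010101010101
10101010101010
01010101010101  (repeats tick 2; period 2)
tick 6: 01010101010101
tick 6 is 01010101010101, still not uniform 0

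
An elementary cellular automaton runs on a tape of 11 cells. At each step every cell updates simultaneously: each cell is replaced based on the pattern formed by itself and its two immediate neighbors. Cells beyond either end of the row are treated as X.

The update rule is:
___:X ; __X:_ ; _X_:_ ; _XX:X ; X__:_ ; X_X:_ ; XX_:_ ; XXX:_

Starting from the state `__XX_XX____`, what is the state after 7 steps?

_____XXXXX_

step 1: __X__X__XX_
step 2: ________X__
step 3: _XXXXXX____
step 4: _X______XX_
step 5: ___XXXX_X__
step 6: _X_X_______
step 7: _____XXXXX_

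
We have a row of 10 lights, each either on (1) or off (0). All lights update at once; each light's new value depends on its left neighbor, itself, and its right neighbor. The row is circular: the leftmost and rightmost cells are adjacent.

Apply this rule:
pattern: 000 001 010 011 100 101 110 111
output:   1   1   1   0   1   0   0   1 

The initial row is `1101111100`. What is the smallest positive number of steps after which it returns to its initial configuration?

6

step 1: 0000111011
step 2: 1111010000
step 3: 0110011111
step 4: 0001101110
step 5: 1110000101
step 6: 1101111100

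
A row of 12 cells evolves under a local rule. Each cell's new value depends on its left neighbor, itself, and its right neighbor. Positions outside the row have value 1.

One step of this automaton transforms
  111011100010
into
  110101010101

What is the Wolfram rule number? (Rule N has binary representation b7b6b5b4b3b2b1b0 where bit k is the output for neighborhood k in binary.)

position 0: 111 → 1  (bit 7 = 1)
position 2: 110 → 0  (bit 6 = 0)
position 3: 101 → 1  (bit 5 = 1)
position 7: 100 → 1  (bit 4 = 1)
position 4: 011 → 0  (bit 3 = 0)
position 10: 010 → 0  (bit 2 = 0)
position 9: 001 → 1  (bit 1 = 1)
position 8: 000 → 0  (bit 0 = 0)
bits b7..b0 = 10110010 = 178

178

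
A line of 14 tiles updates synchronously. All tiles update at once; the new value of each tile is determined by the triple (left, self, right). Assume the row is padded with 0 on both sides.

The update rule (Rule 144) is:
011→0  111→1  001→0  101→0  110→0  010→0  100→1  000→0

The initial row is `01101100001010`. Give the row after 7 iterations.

00000000000010

00000010000001
00000001000000
00000000100000
00000000010000
00000000001000
00000000000100
00000000000010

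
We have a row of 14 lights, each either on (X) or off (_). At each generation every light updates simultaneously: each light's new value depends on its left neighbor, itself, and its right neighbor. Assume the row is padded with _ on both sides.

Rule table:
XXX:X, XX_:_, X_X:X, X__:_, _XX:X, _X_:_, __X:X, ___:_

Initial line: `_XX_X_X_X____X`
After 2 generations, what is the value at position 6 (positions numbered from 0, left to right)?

X

XX_X_X_X____X_
X_X_X_X____X__
position 6 holds X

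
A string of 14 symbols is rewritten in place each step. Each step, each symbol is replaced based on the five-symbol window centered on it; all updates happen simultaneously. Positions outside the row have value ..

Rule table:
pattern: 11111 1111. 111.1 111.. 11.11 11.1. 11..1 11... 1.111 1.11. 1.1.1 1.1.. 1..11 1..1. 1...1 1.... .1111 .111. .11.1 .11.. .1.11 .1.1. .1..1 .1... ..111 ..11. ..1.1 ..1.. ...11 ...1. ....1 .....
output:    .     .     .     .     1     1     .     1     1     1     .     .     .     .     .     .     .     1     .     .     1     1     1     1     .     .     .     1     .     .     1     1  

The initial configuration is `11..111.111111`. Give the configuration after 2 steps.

1111..11.1.111

step 1: .....1.11.....
step 2: 1111..11.1.111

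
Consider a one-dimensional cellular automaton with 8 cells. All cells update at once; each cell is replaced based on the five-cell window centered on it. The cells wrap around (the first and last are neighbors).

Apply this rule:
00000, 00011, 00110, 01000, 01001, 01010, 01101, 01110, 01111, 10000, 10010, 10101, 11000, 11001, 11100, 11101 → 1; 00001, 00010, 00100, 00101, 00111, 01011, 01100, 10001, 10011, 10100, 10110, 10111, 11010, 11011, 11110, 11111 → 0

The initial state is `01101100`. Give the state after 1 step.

11100010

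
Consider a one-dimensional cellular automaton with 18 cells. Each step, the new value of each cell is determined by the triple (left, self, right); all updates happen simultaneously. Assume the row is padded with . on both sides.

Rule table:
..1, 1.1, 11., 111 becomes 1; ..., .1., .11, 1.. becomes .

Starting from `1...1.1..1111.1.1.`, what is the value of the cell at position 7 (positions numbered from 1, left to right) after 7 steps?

step 1: ...1.1..1.1111.1..
step 2: ..1.1..1.1.1111...
step 3: .1.1..1.1.1.111...
step 4: 1.1..1.1.1.1.11...
step 5: .1..1.1.1.1.1.1...
step 6: 1..1.1.1.1.1.1....
step 7: ..1.1.1.1.1.1.....
position 7 holds 1

1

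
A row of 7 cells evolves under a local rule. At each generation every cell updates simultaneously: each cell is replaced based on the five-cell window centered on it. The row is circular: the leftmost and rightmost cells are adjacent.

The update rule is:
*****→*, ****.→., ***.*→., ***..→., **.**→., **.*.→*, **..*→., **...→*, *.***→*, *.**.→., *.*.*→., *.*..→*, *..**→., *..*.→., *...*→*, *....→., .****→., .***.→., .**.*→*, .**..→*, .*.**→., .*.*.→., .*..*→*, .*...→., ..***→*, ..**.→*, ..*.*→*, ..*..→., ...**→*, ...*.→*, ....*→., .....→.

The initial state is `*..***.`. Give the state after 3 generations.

*.*..**

generation 1: **.*..*
generation 2: ..***.*
generation 3: *.*..**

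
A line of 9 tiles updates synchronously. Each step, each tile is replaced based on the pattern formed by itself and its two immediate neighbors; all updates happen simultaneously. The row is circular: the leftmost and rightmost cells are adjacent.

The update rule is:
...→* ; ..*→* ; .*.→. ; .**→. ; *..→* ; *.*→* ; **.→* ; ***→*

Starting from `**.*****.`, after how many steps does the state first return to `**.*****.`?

9

step 1: .**.*****
step 2: *.**.****
step 3: **.**.***
step 4: ***.**.**
step 5: ****.**.*
step 6: *****.**.
step 7: .*****.**
step 8: *.*****.*
step 9: **.*****.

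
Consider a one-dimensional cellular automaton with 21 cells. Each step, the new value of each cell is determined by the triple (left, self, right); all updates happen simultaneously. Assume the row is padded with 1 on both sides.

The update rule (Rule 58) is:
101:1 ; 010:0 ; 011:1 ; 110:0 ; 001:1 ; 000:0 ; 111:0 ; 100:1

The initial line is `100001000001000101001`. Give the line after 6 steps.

110101010101011011011

010010100010101010111
101101010101010101100
011010101010101011011
110101010101010110110
001010101010101101101
110101010101011011011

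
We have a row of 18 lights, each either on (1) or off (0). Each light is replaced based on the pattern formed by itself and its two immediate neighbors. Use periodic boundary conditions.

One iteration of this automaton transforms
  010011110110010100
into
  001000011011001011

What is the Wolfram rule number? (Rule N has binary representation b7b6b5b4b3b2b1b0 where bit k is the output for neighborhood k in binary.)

113

position 5: 111 → 0  (bit 7 = 0)
position 7: 110 → 1  (bit 6 = 1)
position 8: 101 → 1  (bit 5 = 1)
position 2: 100 → 1  (bit 4 = 1)
position 4: 011 → 0  (bit 3 = 0)
position 1: 010 → 0  (bit 2 = 0)
position 0: 001 → 0  (bit 1 = 0)
position 17: 000 → 1  (bit 0 = 1)
bits b7..b0 = 01110001 = 113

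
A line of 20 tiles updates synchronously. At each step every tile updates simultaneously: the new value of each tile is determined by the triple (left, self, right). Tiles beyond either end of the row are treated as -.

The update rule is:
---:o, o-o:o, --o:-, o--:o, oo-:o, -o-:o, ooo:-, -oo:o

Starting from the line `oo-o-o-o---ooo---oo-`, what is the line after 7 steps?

oooo-o---ooooo-o-ooo

oooooooooo-o-ooo-ooo
o--------ooooo-ooo-o
oooooooo-o---ooo-ooo
o------ooooo-o-ooo-o
oooooo-o---ooooo-ooo
o----ooooo-o---ooo-o
oooo-o---ooooo-o-ooo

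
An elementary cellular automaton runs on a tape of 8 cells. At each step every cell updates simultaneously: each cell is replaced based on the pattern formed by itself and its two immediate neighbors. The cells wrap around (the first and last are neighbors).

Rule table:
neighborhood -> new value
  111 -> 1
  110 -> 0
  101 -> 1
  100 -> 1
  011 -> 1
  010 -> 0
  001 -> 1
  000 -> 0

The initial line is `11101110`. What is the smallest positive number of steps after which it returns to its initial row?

11011101
10111011
01110111
11101110

4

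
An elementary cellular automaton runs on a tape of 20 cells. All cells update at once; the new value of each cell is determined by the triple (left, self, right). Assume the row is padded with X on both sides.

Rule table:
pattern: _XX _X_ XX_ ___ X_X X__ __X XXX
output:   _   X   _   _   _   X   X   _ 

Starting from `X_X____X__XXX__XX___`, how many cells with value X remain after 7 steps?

10

__XX__XXXX___XX__X_X
XX__XX____X_X__XXX__
__XX__X__XX_XXX___XX
XX__XXXXX______X_X__
__XX_____X____XX_XXX
XX__X___XXX__X______
__XXXX_X___XXXX____X
count of X: 10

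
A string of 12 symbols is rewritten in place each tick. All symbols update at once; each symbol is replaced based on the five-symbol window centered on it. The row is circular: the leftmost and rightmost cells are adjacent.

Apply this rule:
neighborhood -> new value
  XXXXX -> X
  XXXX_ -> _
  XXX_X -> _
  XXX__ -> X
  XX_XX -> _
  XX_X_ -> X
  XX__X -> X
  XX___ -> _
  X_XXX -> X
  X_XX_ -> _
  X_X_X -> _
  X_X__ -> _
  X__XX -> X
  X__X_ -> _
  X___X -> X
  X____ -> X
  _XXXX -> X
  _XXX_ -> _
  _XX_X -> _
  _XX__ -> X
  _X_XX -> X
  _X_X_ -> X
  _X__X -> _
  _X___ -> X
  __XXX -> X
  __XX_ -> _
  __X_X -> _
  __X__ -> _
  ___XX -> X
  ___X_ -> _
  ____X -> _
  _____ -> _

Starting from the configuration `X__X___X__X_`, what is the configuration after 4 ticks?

tick 1: ____XX_____X
tick 2: XX_X_X_X____
tick 3: __X_X_X_XX_X
tick 4: ___X_X_X__X_

___X_X_X__X_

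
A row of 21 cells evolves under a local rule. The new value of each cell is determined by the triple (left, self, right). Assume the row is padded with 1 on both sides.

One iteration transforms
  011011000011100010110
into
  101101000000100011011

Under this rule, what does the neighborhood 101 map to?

At position 0 the neighborhood is 101; the next row has 1 there.

1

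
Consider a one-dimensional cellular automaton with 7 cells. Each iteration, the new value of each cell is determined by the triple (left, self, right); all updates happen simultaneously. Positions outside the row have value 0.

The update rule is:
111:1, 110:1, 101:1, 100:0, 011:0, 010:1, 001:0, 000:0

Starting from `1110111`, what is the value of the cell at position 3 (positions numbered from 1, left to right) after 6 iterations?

0111011
0011101
0001111
0000111
0000011
0000001
position 3 holds 0

0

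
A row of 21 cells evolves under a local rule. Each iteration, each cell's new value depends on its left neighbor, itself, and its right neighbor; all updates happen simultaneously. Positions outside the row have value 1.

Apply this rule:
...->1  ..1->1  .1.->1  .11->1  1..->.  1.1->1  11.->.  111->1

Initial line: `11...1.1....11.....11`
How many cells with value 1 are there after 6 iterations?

18

1..11111.1111..111111
..11111.1111..1111111
.11111.1111..11111111
11111.1111..111111111
1111.1111..1111111111
111.1111..11111111111
count of 1: 18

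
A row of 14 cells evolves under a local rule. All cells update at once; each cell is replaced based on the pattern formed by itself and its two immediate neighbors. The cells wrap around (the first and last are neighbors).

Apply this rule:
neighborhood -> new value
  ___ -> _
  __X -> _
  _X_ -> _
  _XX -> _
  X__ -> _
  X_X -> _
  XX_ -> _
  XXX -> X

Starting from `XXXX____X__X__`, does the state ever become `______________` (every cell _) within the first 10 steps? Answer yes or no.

yes

_XX___________
______________
all cells are _ at step 2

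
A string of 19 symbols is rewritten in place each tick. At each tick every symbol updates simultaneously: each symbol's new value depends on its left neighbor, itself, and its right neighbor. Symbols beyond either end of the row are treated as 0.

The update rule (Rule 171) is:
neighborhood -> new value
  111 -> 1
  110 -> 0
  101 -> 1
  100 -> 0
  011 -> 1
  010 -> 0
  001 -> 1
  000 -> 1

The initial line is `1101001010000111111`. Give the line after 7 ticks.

tick 1: 1010010100111111110
tick 2: 0100101001111111100
tick 3: 1001010011111111001
tick 4: 0010100111111110010
tick 5: 1101001111111100100
tick 6: 1010011111111001001
tick 7: 0100111111110010010

0100111111110010010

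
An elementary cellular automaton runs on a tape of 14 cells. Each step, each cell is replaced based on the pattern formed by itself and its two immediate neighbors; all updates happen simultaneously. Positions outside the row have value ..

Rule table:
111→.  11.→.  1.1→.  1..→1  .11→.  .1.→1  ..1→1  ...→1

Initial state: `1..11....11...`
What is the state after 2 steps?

step 1: 111..1111..111
step 2: ...11....11...

...11....11...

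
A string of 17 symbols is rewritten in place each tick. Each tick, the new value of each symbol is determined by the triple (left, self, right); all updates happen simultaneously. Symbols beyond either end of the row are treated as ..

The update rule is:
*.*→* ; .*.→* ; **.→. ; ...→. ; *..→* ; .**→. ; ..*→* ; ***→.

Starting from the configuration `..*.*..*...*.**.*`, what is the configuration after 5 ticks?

.***..***.*......

.********.***..**
*........*...**..
**......***.*..*.
..*....*...******
.***..***.*......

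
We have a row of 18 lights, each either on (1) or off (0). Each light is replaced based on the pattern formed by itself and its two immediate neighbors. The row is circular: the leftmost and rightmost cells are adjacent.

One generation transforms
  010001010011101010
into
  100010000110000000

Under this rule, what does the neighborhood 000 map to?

At position 3 the neighborhood is 000; the next row has 0 there.

0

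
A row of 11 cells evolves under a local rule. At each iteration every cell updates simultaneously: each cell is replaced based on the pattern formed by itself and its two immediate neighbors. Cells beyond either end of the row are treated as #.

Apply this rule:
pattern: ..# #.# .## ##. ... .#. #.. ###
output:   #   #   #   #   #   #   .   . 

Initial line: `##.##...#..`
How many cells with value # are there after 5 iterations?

.####.###.#
##..###.###
.#.##.###..
#######.#.#
......#####
count of #: 5

5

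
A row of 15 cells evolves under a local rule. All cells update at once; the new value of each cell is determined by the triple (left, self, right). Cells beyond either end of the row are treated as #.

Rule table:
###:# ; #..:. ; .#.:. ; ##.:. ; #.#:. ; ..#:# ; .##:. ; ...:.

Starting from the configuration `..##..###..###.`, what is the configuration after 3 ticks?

...#....#....#.

tick 1: .#...#.#..#.#..
tick 2: ....#....#....#
tick 3: ...#....#....#.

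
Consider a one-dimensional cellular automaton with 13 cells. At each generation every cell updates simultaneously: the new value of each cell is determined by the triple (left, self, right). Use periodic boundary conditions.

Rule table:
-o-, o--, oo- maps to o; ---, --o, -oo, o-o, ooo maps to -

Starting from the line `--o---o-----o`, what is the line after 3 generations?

oo--oo--oo---

generation 1: o-oo--oo----o
generation 2: o--oo--oo----
generation 3: oo--oo--oo---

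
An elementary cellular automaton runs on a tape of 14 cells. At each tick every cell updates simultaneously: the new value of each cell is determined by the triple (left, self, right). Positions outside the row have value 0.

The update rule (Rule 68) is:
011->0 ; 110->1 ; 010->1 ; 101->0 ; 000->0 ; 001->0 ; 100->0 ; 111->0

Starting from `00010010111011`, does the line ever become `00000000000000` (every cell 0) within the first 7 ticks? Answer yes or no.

tick 1: 00010010001001
tick 2: 00010010001001  (fixed point — unchanged through tick 7)
tick 7 is 00010010001001, still not uniform 0

no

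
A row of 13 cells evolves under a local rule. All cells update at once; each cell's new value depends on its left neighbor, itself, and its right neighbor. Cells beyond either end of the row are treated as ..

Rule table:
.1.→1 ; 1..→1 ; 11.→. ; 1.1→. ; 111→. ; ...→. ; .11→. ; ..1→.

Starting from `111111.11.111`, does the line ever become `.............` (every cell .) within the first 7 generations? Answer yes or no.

.............
all cells are . at generation 1

yes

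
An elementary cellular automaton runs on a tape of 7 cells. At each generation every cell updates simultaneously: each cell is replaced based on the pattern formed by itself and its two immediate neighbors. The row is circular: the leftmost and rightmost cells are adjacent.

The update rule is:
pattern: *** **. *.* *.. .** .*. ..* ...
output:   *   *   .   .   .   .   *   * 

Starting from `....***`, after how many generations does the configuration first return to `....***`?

.***.**
..**..*
.*.*.*.
*......
..*****
.*.****
....***

7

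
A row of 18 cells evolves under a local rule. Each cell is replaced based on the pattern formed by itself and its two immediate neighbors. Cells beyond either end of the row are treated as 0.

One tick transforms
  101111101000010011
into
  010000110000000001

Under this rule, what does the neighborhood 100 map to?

0

At position 9 the neighborhood is 100; the next row has 0 there.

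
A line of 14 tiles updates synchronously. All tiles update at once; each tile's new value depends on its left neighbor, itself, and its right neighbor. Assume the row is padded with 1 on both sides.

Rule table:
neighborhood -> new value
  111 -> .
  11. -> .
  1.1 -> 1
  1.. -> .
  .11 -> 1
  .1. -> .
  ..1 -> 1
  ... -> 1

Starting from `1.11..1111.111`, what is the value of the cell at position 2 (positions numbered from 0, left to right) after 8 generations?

.11..11...11..
11..11..111..1
...11..11...11
.111..11..111.
11...11..11..1
...111..11..11
.111...11..11.
11...111..11.1
position 2 holds .

.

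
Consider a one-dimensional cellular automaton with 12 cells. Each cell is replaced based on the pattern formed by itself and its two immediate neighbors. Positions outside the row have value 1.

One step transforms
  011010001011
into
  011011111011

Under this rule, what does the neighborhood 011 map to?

1

At position 1 the neighborhood is 011; the next row has 1 there.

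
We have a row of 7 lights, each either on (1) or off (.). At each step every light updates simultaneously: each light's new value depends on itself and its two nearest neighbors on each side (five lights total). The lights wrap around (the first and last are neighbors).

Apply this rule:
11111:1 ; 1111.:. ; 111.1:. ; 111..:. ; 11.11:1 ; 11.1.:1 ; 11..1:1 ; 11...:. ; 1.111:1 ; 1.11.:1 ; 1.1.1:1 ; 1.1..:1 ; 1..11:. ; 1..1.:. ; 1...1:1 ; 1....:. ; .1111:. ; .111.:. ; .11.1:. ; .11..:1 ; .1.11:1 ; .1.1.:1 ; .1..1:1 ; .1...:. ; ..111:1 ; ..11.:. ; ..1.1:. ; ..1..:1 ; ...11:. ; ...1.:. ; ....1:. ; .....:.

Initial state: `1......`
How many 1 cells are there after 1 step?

1......
count of 1: 1

1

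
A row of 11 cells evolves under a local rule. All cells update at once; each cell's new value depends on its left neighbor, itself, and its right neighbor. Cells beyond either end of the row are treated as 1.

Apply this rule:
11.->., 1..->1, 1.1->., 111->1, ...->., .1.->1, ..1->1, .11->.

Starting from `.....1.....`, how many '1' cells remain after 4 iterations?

1...111...1
.1.1.1.1.1.
.1.1.1.1.1.  (fixed point — unchanged through iteration 4)
count of 1: 5

5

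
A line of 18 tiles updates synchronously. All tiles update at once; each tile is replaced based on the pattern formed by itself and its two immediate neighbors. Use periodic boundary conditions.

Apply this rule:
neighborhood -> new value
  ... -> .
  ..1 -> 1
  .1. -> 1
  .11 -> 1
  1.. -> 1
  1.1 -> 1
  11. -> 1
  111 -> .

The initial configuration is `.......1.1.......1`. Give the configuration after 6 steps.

11111..111..11111.

1.....11111.....11
11...11...11...11.
111.1111.1111.1111
..111..111..111...
.11.1111.1111.11..
11111..111..11111.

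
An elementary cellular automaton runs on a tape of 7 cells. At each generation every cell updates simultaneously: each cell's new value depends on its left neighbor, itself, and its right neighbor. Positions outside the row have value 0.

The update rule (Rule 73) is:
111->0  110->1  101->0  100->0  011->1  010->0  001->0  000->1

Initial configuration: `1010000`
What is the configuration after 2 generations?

0000111
1110101

1110101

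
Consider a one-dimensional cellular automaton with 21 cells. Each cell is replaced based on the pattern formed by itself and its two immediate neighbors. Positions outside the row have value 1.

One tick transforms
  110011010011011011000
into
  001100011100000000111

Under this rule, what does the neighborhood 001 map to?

At position 3 the neighborhood is 001; the next row has 1 there.

1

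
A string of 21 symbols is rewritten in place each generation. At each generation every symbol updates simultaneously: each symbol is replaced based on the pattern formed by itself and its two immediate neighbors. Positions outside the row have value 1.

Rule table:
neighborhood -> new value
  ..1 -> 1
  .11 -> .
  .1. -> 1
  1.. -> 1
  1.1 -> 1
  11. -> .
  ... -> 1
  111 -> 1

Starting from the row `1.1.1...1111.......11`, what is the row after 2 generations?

.1111111.11.1111111.1
1.11111.1..1.11111.1.

1.11111.1..1.11111.1.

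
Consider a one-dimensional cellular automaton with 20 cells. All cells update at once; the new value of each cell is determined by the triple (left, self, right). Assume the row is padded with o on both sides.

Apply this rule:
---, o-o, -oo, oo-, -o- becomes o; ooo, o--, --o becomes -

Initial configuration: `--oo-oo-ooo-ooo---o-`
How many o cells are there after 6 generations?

9

generation 1: --ooooooo-ooo-o-o-oo
generation 2: --o-----ooo-ooooooo-
generation 3: --o-ooo-o-ooo-----oo
generation 4: --ooo-ooooo-o-ooo-o-
generation 5: --o-ooo---ooooo-oooo
generation 6: --ooo-o-o-o---ooo---
count of o: 9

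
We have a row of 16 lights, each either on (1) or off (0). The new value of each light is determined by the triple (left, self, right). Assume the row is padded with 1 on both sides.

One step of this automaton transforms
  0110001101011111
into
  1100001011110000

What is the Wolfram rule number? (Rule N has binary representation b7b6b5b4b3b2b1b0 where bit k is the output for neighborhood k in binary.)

position 12: 111 → 0  (bit 7 = 0)
position 2: 110 → 0  (bit 6 = 0)
position 0: 101 → 1  (bit 5 = 1)
position 3: 100 → 0  (bit 4 = 0)
position 1: 011 → 1  (bit 3 = 1)
position 9: 010 → 1  (bit 2 = 1)
position 5: 001 → 0  (bit 1 = 0)
position 4: 000 → 0  (bit 0 = 0)
bits b7..b0 = 00101100 = 44

44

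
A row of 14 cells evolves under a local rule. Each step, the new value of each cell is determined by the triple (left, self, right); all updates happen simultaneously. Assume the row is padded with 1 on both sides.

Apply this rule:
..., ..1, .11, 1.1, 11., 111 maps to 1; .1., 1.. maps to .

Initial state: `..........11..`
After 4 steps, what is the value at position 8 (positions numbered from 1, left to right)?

step 1: .11111111111.1
step 2: 11111111111111
step 3: 11111111111111  (fixed point — unchanged through step 4)
position 8 holds 1

1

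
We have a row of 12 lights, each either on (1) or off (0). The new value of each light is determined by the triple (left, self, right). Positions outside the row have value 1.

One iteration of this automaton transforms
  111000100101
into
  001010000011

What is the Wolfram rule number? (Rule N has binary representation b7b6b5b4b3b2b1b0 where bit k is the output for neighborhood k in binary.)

position 0: 111 → 0  (bit 7 = 0)
position 2: 110 → 1  (bit 6 = 1)
position 10: 101 → 1  (bit 5 = 1)
position 3: 100 → 0  (bit 4 = 0)
position 11: 011 → 1  (bit 3 = 1)
position 6: 010 → 0  (bit 2 = 0)
position 5: 001 → 0  (bit 1 = 0)
position 4: 000 → 1  (bit 0 = 1)
bits b7..b0 = 01101001 = 105

105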